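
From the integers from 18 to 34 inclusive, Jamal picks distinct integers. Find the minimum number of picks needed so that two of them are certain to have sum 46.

A set avoiding the sum 46 can contain at most one of each pair {x, 46−x}, plus the 7 elements whose complement lies outside the range or equal to its own complement.
The integers 23, …, 34 (12 of them) are such a set: any two sum to at least 23+24 = 47 > 46.
Any 13th integer completes one of the 5 pairs, so 13 choices force a sum of 46.

13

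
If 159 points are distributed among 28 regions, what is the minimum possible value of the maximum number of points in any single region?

6

By the pigeonhole principle, the 28 regions are the holes and the 159 points are the pigeons.
If every region held at most 5 points, the total would be at most 28 × 5 = 140, which is less than 159.
So some region holds at least ⌈159/28⌉ = 6 points.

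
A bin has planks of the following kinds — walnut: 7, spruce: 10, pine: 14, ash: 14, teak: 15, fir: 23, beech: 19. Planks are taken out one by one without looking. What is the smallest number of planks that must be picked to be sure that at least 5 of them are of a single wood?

29

Pigeonhole: the 7 woods are the holes; the planks drawn are the pigeons.
To avoid 5 of any one wood, the worst case takes at most 4 of each wood.
That gives 4 + 4 + 4 + 4 + 4 + 4 + 4 = 28 planks with no wood reaching 5.
The next plank forces some wood to 5, so 28 + 1 = 29.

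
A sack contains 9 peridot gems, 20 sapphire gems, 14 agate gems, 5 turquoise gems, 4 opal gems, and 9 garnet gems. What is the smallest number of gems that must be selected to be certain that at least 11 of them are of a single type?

An adversary could hand out at most 10 gems per type (4 types run out sooner): 9 + 10 + 10 + 5 + 4 + 9 = 47 gems and still no type has 11.
Pigeonhole: one more gem lands in a type already at 10, so 48 draws are enough and 47 are not.

48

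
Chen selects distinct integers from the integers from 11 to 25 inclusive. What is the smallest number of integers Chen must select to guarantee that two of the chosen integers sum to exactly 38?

10

A set avoiding the sum 38 can contain at most one of each pair {x, 38−x}, plus the 3 elements whose complement lies outside the range or equal to its own complement.
The integers 11, …, 19 (9 of them) are such a set: any two sum to at least 11+12 = 23 and at most 18+19 = 37 < 38.
Pigeonhole: any 10th integer completes one of the 6 pairs, so 10 choices force a sum of 38.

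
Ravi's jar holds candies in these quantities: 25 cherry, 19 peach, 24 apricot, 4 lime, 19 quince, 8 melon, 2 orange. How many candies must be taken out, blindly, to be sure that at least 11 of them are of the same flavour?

An adversary could hand out at most 10 candies per flavour (lime, melon, orange run out sooner): 10 + 10 + 10 + 4 + 10 + 8 + 2 = 54 candies and still no flavour has 11.
One more candy lands in a flavour already at 10, so 55 draws are enough and 54 are not.

55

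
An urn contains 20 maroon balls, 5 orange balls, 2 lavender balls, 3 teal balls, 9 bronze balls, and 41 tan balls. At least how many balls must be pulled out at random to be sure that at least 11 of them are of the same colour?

An adversary could hand out at most 10 balls per colour (4 colours run out sooner): 10 + 5 + 2 + 3 + 9 + 10 = 39 balls and still no colour has 11.
One more ball lands in a colour already at 10, so 40 draws are enough and 39 are not.

40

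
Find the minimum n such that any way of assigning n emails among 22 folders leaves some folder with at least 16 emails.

331

With 330 emails one could put exactly 15 in each of the 22 folders, and no folder would reach 16.
One more email must land in a folder that already has 15, giving it 16.
So 22 × 15 + 1 = 331 emails are required.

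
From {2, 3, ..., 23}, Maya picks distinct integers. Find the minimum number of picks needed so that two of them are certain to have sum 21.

Two chosen integers sum to 21 exactly when both halves of some pair {x, 21−x} with 2 ≤ x ≤ 21−x ≤ 19 are chosen — 9 such pairs.
The remaining 4 elements (those with no distinct partner in range) can never complete a 21-sum, so the worst case takes all of them and one from each pair: 4 + 9 = 13.
Pigeonhole: the 14th integer has to be the second member of some pair, so 13 + 1 = 14.

14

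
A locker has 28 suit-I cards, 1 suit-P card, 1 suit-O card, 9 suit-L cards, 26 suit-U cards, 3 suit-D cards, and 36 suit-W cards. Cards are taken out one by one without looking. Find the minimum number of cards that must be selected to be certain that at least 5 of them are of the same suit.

22

By pigeonhole, put each drawn card into a box by suit. The largest draw with every box below 5 takes min(count, 4) from each suit; suits with fewer than 4 contribute all they have.
Σ min(cᵢ, 4) = 4 + 1 + 1 + 4 + 4 + 3 + 4 = 21.
Draw number 21 + 1 = 22 must push one box to 5.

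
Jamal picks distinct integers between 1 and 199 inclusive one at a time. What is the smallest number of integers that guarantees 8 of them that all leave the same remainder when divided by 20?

141

Pigeonhole: the 20 residue classes mod 20 are the pigeonholes.
With 140 integers one could put 7 in each residue class and have no class reach 8.
The 141st integer pushes some class to 8, so 20·7 + 1 = 141.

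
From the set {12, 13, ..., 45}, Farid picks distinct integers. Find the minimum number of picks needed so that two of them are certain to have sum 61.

20

Two chosen integers sum to 61 exactly when both halves of some pair {x, 61−x} with 16 ≤ x ≤ 61−x ≤ 45 are chosen — 15 such pairs.
The remaining 4 elements (those with no distinct partner in range) can never complete a 61-sum, so the worst case takes all of them and one from each pair: 4 + 15 = 19.
By pigeonhole, the 20th integer has to be the second member of some pair, so 19 + 1 = 20.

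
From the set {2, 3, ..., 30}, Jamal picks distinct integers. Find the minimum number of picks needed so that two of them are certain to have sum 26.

19

A set avoiding the sum 26 can contain at most one of each pair {x, 26−x}, plus the 7 elements whose complement lies outside the range or equal to its own complement.
The integers 13, …, 30 (18 of them) are such a set: any two sum to at least 13+14 = 27 > 26.
By pigeonhole, any 19th integer completes one of the 11 pairs, so 19 choices force a sum of 26.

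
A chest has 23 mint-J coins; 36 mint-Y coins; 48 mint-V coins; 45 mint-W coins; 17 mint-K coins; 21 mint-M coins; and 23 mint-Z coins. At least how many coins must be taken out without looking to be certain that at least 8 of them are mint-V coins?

173

In the worst case for collecting mint-V coins, every non-mint-V coin comes out first.
There are 23 + 36 + 45 + 17 + 21 + 23 = 165 non-mint-V coins altogether.
After those, each further coin must be mint-V, so 165 + 8 = 173 draws guarantee 8 mint-V coins.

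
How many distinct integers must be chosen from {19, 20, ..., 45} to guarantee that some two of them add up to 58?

18

Two chosen integers sum to 58 exactly when both halves of some pair {x, 58−x} with 19 ≤ x ≤ 58−x ≤ 39 are chosen — 10 such pairs.
The remaining 7 elements (those with no distinct partner in range) can never complete a 58-sum, so the worst case takes all of them and one from each pair: 7 + 10 = 17.
By the pigeonhole principle, the 18th integer has to be the second member of some pair, so 17 + 1 = 18.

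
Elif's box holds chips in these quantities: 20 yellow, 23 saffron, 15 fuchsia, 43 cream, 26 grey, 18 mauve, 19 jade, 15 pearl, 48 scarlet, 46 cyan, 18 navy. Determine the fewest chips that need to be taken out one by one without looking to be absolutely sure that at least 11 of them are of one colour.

111

By pigeonhole, the 11 colours are the holes; the chips drawn are the pigeons.
To avoid 11 of any one colour, the worst case takes at most 10 of each colour.
That gives 10 + 10 + 10 + 10 + 10 + 10 + 10 + 10 + 10 + 10 + 10 = 110 chips with no colour reaching 11.
The next chip forces some colour to 11, so 110 + 1 = 111.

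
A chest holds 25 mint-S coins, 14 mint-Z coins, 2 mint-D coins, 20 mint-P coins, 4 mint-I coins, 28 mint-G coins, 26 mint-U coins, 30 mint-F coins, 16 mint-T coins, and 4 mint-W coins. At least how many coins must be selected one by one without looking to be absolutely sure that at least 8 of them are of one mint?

An adversary could hand out at most 7 coins per mint (mint-D, mint-I, mint-W run out sooner): 7 + 7 + 2 + 7 + 4 + 7 + 7 + 7 + 7 + 4 = 59 coins and still no mint has 8.
One more coin lands in a mint already at 7, so 60 draws are enough and 59 are not.

60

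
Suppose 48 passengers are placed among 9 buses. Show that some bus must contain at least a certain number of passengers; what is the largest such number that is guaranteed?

6

The 9 buses are the holes and the 48 passengers are the pigeons.
If every bus held at most 5 passengers, the total would be at most 9 × 5 = 45, which is less than 48.
So some bus holds at least ⌈48/9⌉ = 6 passengers.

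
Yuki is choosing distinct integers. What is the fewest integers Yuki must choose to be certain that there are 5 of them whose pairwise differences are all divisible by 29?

117

Integers whose pairwise differences are multiples of 29 are exactly those sharing a remainder mod 29. The 29 residue classes mod 29 are the pigeonholes.
With 116 integers one could put 4 in each residue class and have no class reach 5.
The 117th integer pushes some class to 5, so 29·4 + 1 = 117.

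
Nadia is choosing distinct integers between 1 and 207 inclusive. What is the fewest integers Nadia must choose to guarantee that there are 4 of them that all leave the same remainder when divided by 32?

97

The 32 residue classes mod 32 are the pigeonholes.
With 96 integers one could put 3 in each residue class and have no class reach 4.
The 97th integer pushes some class to 4, so 32·3 + 1 = 97.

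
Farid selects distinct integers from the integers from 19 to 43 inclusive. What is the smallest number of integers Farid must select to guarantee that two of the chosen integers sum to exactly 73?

19

A set avoiding the sum 73 can contain at most one of each pair {x, 73−x}, plus the 11 elements whose complement lies outside the range.
The integers 19, …, 36 (18 of them) are such a set: any two sum to at least 19+20 = 39 and at most 35+36 = 71 < 73.
Any 19th integer completes one of the 7 pairs, so 19 choices force a sum of 73.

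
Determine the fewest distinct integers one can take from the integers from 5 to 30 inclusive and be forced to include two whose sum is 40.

Group the elements by complementary pair {x, 40−x}: {10,30}, {11,29}, {12,28}, …, giving 10 two-element pairs, the single value 20 (it cannot pair with itself since the integers are distinct), and 5 integers whose partner 40−x falls outside [5,30].
Treating each of those 16 groups as a pigeonhole, one can pick one integer per group — 16 integers — with no two summing to 40.
The 17th integer lands in an occupied pair, forcing a sum of 40.

17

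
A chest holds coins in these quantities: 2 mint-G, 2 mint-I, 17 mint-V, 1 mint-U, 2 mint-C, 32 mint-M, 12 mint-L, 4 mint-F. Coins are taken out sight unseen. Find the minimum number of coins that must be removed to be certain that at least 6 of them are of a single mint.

By the pigeonhole principle, put each drawn coin into a box by mint. The largest draw with every box below 6 takes min(count, 5) from each mint; mints with fewer than 5 contribute all they have.
Σ min(cᵢ, 5) = 2 + 2 + 5 + 1 + 2 + 5 + 5 + 4 = 26.
Draw number 26 + 1 = 27 must push one box to 6.

27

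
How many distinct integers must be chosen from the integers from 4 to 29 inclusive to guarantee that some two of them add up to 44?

Two chosen integers sum to 44 exactly when both halves of some pair {x, 44−x} with 15 ≤ x ≤ 44−x ≤ 29 are chosen — 7 such pairs.
The remaining 12 elements (those with no distinct partner in range) can never complete a 44-sum, so the worst case takes all of them and one from each pair: 12 + 7 = 19.
The 20th integer has to be the second member of some pair, so 19 + 1 = 20.

20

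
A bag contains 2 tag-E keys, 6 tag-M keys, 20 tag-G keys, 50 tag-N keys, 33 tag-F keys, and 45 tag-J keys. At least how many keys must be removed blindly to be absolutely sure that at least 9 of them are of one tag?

41

Put each drawn key into a box by tag. The largest draw with every box below 9 takes min(count, 8) from each tag; tags with fewer than 8 contribute all they have.
Σ min(cᵢ, 8) = 2 + 6 + 8 + 8 + 8 + 8 = 40.
Draw number 40 + 1 = 41 must push one box to 9.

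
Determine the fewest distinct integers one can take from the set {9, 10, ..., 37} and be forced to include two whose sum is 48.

A set avoiding the sum 48 can contain at most one of each pair {x, 48−x}, plus the 3 elements whose complement lies outside the range or equal to its own complement.
The integers 9, …, 24 (16 of them) are such a set: any two sum to at least 9+10 = 19 and at most 23+24 = 47 < 48.
Any 17th integer completes one of the 13 pairs, so 17 choices force a sum of 48.

17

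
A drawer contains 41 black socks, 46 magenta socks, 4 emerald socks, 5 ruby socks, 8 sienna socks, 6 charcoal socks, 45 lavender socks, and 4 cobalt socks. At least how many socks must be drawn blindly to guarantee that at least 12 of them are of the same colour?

By the pigeonhole principle, put each drawn sock into a box by colour. The largest draw with every box below 12 takes min(count, 11) from each colour; colours with fewer than 11 contribute all they have.
Σ min(cᵢ, 11) = 11 + 11 + 4 + 5 + 8 + 6 + 11 + 4 = 60.
Draw number 60 + 1 = 61 must push one box to 12.

61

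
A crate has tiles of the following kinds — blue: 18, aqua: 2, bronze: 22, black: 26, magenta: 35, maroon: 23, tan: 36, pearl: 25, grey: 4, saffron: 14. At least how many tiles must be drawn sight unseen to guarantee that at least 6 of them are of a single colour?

47

Pigeonhole: put each drawn tile into a box by colour. The largest draw with every box below 6 takes min(count, 5) from each colour; colours with fewer than 5 contribute all they have.
Σ min(cᵢ, 5) = 5 + 2 + 5 + 5 + 5 + 5 + 5 + 5 + 4 + 5 = 46.
Draw number 46 + 1 = 47 must push one box to 6.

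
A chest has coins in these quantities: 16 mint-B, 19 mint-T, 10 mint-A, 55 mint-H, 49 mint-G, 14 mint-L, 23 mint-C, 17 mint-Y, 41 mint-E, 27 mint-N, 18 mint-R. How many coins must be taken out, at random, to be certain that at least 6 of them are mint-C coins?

272

In the worst case for collecting mint-C coins, every non-mint-C coin comes out first.
There are 16 + 19 + 10 + 55 + 49 + 14 + 17 + 41 + 27 + 18 = 266 non-mint-C coins altogether.
After those, each further coin must be mint-C, so 266 + 6 = 272 draws guarantee 6 mint-C coins.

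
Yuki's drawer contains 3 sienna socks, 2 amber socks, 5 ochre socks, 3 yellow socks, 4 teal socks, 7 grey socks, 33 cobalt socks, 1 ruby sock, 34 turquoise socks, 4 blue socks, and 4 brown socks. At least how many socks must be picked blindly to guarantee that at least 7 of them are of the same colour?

45

By the pigeonhole principle, put each drawn sock into a box by colour. The largest draw with every box below 7 takes min(count, 6) from each colour; colours with fewer than 6 contribute all they have.
Σ min(cᵢ, 6) = 3 + 2 + 5 + 3 + 4 + 6 + 6 + 1 + 6 + 4 + 4 = 44.
Draw number 44 + 1 = 45 must push one box to 7.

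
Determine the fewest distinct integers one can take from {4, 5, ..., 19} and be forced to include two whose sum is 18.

12

A set avoiding the sum 18 can contain at most one of each pair {x, 18−x}, plus the 6 elements whose complement lies outside the range or equal to its own complement.
The integers 9, …, 19 (11 of them) are such a set: any two sum to at least 9+10 = 19 > 18.
By pigeonhole, any 12th integer completes one of the 5 pairs, so 12 choices force a sum of 18.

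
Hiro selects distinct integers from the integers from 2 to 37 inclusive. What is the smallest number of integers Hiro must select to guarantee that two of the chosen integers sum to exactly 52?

26

Two chosen integers sum to 52 exactly when both halves of some pair {x, 52−x} with 15 ≤ x ≤ 52−x ≤ 37 are chosen — 11 such pairs.
The remaining 14 elements (those with no distinct partner in range) can never complete a 52-sum, so the worst case takes all of them and one from each pair: 14 + 11 = 25.
The 26th integer has to be the second member of some pair, so 25 + 1 = 26.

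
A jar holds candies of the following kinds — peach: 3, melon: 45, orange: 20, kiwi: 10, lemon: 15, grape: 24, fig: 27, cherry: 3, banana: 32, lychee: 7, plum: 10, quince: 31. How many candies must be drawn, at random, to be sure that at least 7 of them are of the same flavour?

An adversary could hand out at most 6 candies per flavour (peach, cherry run out sooner): 3 + 6 + 6 + 6 + 6 + 6 + 6 + 3 + 6 + 6 + 6 + 6 = 66 candies and still no flavour has 7.
By the pigeonhole principle, one more candy lands in a flavour already at 6, so 67 draws are enough and 66 are not.

67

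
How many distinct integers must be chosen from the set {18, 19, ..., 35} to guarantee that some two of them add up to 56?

12

Group the elements by complementary pair {x, 56−x}: {21,35}, {22,34}, {23,33}, …, giving 7 two-element pairs; the single value 28 (it cannot pair with itself since the integers are distinct); and 3 integers whose partner 56−x falls outside [18,35].
By pigeonhole, treating each of those 11 groups as a pigeonhole, one can pick one integer per group — 11 integers — with no two summing to 56.
The 12th integer lands in an occupied pair, forcing a sum of 56.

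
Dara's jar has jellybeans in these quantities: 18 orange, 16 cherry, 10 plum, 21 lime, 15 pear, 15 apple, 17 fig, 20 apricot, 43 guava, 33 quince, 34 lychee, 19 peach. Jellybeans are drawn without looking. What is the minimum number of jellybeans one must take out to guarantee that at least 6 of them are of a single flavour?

61

An adversary could hand out at most 5 jellybeans per flavour: 5 + 5 + 5 + 5 + 5 + 5 + 5 + 5 + 5 + 5 + 5 + 5 = 60 jellybeans and still no flavour has 6.
One more jellybean lands in a flavour already at 5, so 61 draws are enough and 60 are not.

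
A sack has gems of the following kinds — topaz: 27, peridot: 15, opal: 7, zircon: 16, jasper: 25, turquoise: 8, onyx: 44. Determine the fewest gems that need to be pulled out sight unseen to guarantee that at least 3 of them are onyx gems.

In the worst case for collecting onyx gems, every non-onyx gem comes out first.
There are 27 + 15 + 7 + 16 + 25 + 8 = 98 non-onyx gems altogether.
After those, each further gem must be onyx, so 98 + 3 = 101 draws guarantee 3 onyx gems.

101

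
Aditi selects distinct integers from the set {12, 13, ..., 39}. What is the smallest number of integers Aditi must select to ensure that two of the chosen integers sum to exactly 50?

Two chosen integers sum to 50 exactly when both halves of some pair {x, 50−x} with 12 ≤ x ≤ 50−x ≤ 38 are chosen — 13 such pairs.
The remaining 2 elements (those with no distinct partner in range) can never complete a 50-sum, so the worst case takes all of them and one from each pair: 2 + 13 = 15.
The 16th integer has to be the second member of some pair, so 15 + 1 = 16.

16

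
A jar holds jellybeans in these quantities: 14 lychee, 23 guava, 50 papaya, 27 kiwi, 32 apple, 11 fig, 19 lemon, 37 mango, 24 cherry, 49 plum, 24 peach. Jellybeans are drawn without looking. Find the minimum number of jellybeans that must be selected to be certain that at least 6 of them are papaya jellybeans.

In the worst case for collecting papaya jellybeans, every non-papaya jellybean comes out first.
There are 14 + 23 + 27 + 32 + 11 + 19 + 37 + 24 + 49 + 24 = 260 non-papaya jellybeans altogether.
After those, each further jellybean must be papaya, so 260 + 6 = 266 draws guarantee 6 papaya jellybeans.

266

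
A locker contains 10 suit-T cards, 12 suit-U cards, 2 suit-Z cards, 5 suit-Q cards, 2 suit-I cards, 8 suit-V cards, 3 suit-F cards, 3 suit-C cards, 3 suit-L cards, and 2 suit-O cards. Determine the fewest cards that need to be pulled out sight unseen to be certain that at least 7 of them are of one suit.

An adversary could hand out at most 6 cards per suit (7 suits run out sooner): 6 + 6 + 2 + 5 + 2 + 6 + 3 + 3 + 3 + 2 = 38 cards and still no suit has 7.
By pigeonhole, one more card lands in a suit already at 6, so 39 draws are enough and 38 are not.

39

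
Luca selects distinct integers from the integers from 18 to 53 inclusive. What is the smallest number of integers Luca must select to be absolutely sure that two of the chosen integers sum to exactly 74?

Two chosen integers sum to 74 exactly when both halves of some pair {x, 74−x} with 21 ≤ x ≤ 74−x ≤ 53 are chosen — 16 such pairs.
The remaining 4 elements (those with no distinct partner in range) can never complete a 74-sum, so the worst case takes all of them and one from each pair: 4 + 16 = 20.
By the pigeonhole principle, the 21st integer has to be the second member of some pair, so 20 + 1 = 21.

21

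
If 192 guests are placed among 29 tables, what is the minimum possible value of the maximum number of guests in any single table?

7

The 29 tables are the holes and the 192 guests are the pigeons.
If every table held at most 6 guests, the total would be at most 29 × 6 = 174, which is less than 192.
So some table holds at least ⌈192/29⌉ = 7 guests.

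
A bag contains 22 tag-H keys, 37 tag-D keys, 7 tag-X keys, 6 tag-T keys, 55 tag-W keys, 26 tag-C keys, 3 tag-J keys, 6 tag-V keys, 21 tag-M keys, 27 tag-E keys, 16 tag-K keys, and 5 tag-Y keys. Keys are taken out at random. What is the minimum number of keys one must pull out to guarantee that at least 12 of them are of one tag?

Pigeonhole: put each drawn key into a box by tag. The largest draw with every box below 12 takes min(count, 11) from each tag; tags with fewer than 11 contribute all they have.
Σ min(cᵢ, 11) = 11 + 11 + 7 + 6 + 11 + 11 + 3 + 6 + 11 + 11 + 11 + 5 = 104.
Draw number 104 + 1 = 105 must push one box to 12.

105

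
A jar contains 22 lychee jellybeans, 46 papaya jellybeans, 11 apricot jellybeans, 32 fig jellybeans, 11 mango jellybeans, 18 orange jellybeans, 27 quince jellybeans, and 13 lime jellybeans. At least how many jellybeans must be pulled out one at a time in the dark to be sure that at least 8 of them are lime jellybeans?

175

In the worst case for collecting lime jellybeans, every non-lime jellybean comes out first.
There are 22 + 46 + 11 + 32 + 11 + 18 + 27 = 167 non-lime jellybeans altogether.
After those, each further jellybean must be lime, so 167 + 8 = 175 draws guarantee 8 lime jellybeans.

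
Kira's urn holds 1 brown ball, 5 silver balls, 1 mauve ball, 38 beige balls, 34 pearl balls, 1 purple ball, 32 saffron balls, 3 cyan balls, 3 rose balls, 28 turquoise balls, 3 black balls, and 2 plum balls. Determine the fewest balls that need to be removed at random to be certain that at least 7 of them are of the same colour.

By pigeonhole, put each drawn ball into a box by colour. The largest draw with every box below 7 takes min(count, 6) from each colour; colours with fewer than 6 contribute all they have.
Σ min(cᵢ, 6) = 1 + 5 + 1 + 6 + 6 + 1 + 6 + 3 + 3 + 6 + 3 + 2 = 43.
Draw number 43 + 1 = 44 must push one box to 7.

44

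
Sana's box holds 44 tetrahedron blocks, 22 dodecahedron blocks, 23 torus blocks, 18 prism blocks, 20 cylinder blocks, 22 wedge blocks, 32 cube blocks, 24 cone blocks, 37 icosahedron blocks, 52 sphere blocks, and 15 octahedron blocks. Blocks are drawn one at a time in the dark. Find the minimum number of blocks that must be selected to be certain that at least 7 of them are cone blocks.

292

In the worst case for collecting cone blocks, every non-cone block comes out first.
There are 44 + 22 + 23 + 18 + 20 + 22 + 32 + 37 + 52 + 15 = 285 non-cone blocks altogether.
After those, each further block must be cone, so 285 + 7 = 292 draws guarantee 7 cone blocks.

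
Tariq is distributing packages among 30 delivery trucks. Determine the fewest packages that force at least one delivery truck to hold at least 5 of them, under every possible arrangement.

With 120 packages one could put exactly 4 in each of the 30 delivery trucks, and no delivery truck would reach 5.
One more package must land in a delivery truck that already has 4, giving it 5.
So 30 × 4 + 1 = 121 packages are required.

121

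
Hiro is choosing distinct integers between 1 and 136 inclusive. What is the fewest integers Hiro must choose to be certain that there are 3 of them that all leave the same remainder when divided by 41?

Pigeonhole: the 41 residue classes mod 41 are the pigeonholes.
With 82 integers one could put 2 in each residue class and have no class reach 3.
The 83rd integer pushes some class to 3, so 41·2 + 1 = 83.

83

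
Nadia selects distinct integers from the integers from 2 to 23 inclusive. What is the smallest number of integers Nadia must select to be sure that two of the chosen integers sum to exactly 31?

A set avoiding the sum 31 can contain at most one of each pair {x, 31−x}, plus the 6 elements whose complement lies outside the range.
The integers 2, …, 15 (14 of them) are such a set: any two sum to at least 2+3 = 5 and at most 14+15 = 29 < 31.
Pigeonhole: any 15th integer completes one of the 8 pairs, so 15 choices force a sum of 31.

15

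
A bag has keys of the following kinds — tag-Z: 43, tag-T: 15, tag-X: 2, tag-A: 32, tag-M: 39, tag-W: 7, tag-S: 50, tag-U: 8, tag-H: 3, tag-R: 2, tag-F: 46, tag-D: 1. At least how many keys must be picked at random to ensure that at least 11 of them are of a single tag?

Put each drawn key into a box by tag. The largest draw with every box below 11 takes min(count, 10) from each tag; tags with fewer than 10 contribute all they have.
Σ min(cᵢ, 10) = 10 + 10 + 2 + 10 + 10 + 7 + 10 + 8 + 3 + 2 + 10 + 1 = 83.
Draw number 83 + 1 = 84 must push one box to 11.

84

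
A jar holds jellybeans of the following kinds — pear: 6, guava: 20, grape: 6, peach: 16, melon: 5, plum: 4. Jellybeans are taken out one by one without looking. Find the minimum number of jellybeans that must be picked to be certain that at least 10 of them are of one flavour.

Pigeonhole: put each drawn jellybean into a box by flavour. The largest draw with every box below 10 takes min(count, 9) from each flavour; flavours with fewer than 9 contribute all they have.
Σ min(cᵢ, 9) = 6 + 9 + 6 + 9 + 5 + 4 = 39.
Draw number 39 + 1 = 40 must push one box to 10.

40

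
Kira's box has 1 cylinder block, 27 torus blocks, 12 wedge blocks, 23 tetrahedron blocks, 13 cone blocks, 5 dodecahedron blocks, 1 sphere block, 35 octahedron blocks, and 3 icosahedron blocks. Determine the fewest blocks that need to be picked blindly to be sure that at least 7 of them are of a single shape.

41

Pigeonhole: put each drawn block into a box by shape. The largest draw with every box below 7 takes min(count, 6) from each shape; shapes with fewer than 6 contribute all they have.
Σ min(cᵢ, 6) = 1 + 6 + 6 + 6 + 6 + 5 + 1 + 6 + 3 = 40.
Draw number 40 + 1 = 41 must push one box to 7.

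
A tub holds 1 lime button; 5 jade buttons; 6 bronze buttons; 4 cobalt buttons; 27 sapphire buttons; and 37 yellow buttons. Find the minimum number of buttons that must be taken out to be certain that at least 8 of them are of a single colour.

31

The 6 colours are the holes; the buttons drawn are the pigeons.
To avoid 8 of any one colour, the worst case takes at most 7 of each colour, or every button of a colour that has fewer than 7.
That gives 1 + 5 + 6 + 4 + 7 + 7 = 30 buttons with no colour reaching 8.
The next button forces some colour to 8, so 30 + 1 = 31.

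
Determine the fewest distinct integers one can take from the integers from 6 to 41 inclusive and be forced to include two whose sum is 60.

Two chosen integers sum to 60 exactly when both halves of some pair {x, 60−x} with 19 ≤ x ≤ 60−x ≤ 41 are chosen — 11 such pairs.
The remaining 14 elements (those with no distinct partner in range) can never complete a 60-sum, so the worst case takes all of them and one from each pair: 14 + 11 = 25.
The 26th integer has to be the second member of some pair, so 25 + 1 = 26.

26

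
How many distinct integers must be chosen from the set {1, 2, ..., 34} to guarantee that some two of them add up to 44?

Two chosen integers sum to 44 exactly when both halves of some pair {x, 44−x} with 10 ≤ x ≤ 44−x ≤ 34 are chosen — 12 such pairs.
The remaining 10 elements (those with no distinct partner in range) can never complete a 44-sum, so the worst case takes all of them and one from each pair: 10 + 12 = 22.
The 23rd integer has to be the second member of some pair, so 22 + 1 = 23.

23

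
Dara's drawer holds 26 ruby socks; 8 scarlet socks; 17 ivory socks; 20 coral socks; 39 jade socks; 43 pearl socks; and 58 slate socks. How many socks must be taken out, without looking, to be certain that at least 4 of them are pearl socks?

172

In the worst case for collecting pearl socks, every non-pearl sock comes out first.
There are 26 + 8 + 17 + 20 + 39 + 58 = 168 non-pearl socks altogether.
After those, each further sock must be pearl, so 168 + 4 = 172 draws guarantee 4 pearl socks.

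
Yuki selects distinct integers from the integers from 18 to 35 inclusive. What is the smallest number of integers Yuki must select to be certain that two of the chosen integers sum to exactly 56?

12

Two chosen integers sum to 56 exactly when both halves of some pair {x, 56−x} with 21 ≤ x ≤ 56−x ≤ 35 are chosen — 7 such pairs.
The remaining 4 elements (those with no distinct partner in range) can never complete a 56-sum, so the worst case takes all of them and one from each pair: 4 + 7 = 11.
The 12th integer has to be the second member of some pair, so 11 + 1 = 12.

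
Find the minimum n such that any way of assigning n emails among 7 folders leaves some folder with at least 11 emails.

With 70 emails one could put exactly 10 in each of the 7 folders, and no folder would reach 11.
By pigeonhole, one more email must land in a folder that already has 10, giving it 11.
So 7 × 10 + 1 = 71 emails are required.

71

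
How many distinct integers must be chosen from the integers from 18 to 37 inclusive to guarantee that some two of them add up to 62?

15

Two chosen integers sum to 62 exactly when both halves of some pair {x, 62−x} with 25 ≤ x ≤ 62−x ≤ 37 are chosen — 6 such pairs.
The remaining 8 elements (those with no distinct partner in range) can never complete a 62-sum, so the worst case takes all of them and one from each pair: 8 + 6 = 14.
By the pigeonhole principle, the 15th integer has to be the second member of some pair, so 14 + 1 = 15.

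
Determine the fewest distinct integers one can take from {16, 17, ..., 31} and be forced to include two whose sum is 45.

A set avoiding the sum 45 can contain at most one of each pair {x, 45−x}, plus the 2 elements whose complement lies outside the range.
The integers 23, …, 31 (9 of them) are such a set: any two sum to at least 23+24 = 47 > 45.
Any 10th integer completes one of the 7 pairs, so 10 choices force a sum of 45.

10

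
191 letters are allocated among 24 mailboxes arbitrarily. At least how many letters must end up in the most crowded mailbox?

8

By pigeonhole, the 24 mailboxes are the holes and the 191 letters are the pigeons.
If every mailbox held at most 7 letters, the total would be at most 24 × 7 = 168, which is less than 191.
So some mailbox holds at least ⌈191/24⌉ = 8 letters.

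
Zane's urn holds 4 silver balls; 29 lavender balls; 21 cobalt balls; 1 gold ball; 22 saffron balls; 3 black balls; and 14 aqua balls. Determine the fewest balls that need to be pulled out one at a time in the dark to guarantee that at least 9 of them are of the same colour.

41

By the pigeonhole principle, put each drawn ball into a box by colour. The largest draw with every box below 9 takes min(count, 8) from each colour; colours with fewer than 8 contribute all they have.
Σ min(cᵢ, 8) = 4 + 8 + 8 + 1 + 8 + 3 + 8 = 40.
Draw number 40 + 1 = 41 must push one box to 9.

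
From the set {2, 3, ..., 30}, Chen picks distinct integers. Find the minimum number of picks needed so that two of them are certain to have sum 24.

20

Group the elements by complementary pair {x, 24−x}: {2,22}, {3,21}, {4,20}, …, giving 10 two-element pairs, the single value 12 (it cannot pair with itself since the integers are distinct), and 8 integers whose partner 24−x falls outside [2,30].
Treating each of those 19 groups as a pigeonhole, one can pick one integer per group — 19 integers — with no two summing to 24.
The 20th integer lands in an occupied pair, forcing a sum of 24.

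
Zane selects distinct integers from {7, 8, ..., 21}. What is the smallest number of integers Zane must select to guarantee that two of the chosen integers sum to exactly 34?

Group the elements by complementary pair {x, 34−x}: {13,21}, {14,20}, {15,19}, …, giving 4 two-element pairs, the single value 17 (it cannot pair with itself since the integers are distinct), and 6 integers whose partner 34−x falls outside [7,21].
Pigeonhole: treating each of those 11 groups as a pigeonhole, one can pick one integer per group — 11 integers — with no two summing to 34.
The 12th integer lands in an occupied pair, forcing a sum of 34.

12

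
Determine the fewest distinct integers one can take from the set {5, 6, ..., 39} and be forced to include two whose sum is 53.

23

A set avoiding the sum 53 can contain at most one of each pair {x, 53−x}, plus the 9 elements whose complement lies outside the range.
The integers 5, …, 26 (22 of them) are such a set: any two sum to at least 5+6 = 11 and at most 25+26 = 51 < 53.
Any 23rd integer completes one of the 13 pairs, so 23 choices force a sum of 53.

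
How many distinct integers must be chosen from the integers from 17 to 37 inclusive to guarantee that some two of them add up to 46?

Group the elements by complementary pair {x, 46−x}: {17,29}, {18,28}, {19,27}, …, giving 6 two-element pairs; the single value 23 (it cannot pair with itself since the integers are distinct); and 8 integers whose partner 46−x falls outside [17,37].
Pigeonhole: treating each of those 15 groups as a pigeonhole, one can pick one integer per group — 15 integers — with no two summing to 46.
The 16th integer lands in an occupied pair, forcing a sum of 46.

16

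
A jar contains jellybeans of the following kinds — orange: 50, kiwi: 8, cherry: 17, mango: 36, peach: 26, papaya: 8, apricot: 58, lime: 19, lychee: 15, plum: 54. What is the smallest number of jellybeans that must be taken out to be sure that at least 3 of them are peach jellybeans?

In the worst case for collecting peach jellybeans, every non-peach jellybean comes out first.
There are 50 + 8 + 17 + 36 + 8 + 58 + 19 + 15 + 54 = 265 non-peach jellybeans altogether.
After those, each further jellybean must be peach, so 265 + 3 = 268 draws guarantee 3 peach jellybeans.

268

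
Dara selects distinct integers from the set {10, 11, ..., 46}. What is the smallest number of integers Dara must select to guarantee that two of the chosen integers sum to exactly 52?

Two chosen integers sum to 52 exactly when both halves of some pair {x, 52−x} with 10 ≤ x ≤ 52−x ≤ 42 are chosen — 16 such pairs.
The remaining 5 elements (those with no distinct partner in range) can never complete a 52-sum, so the worst case takes all of them and one from each pair: 5 + 16 = 21.
Pigeonhole: the 22nd integer has to be the second member of some pair, so 21 + 1 = 22.

22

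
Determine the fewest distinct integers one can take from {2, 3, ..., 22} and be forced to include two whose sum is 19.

A set avoiding the sum 19 can contain at most one of each pair {x, 19−x}, plus the 5 elements whose complement lies outside the range.
The integers 10, …, 22 (13 of them) are such a set: any two sum to at least 10+11 = 21 > 19.
By pigeonhole, any 14th integer completes one of the 8 pairs, so 14 choices force a sum of 19.

14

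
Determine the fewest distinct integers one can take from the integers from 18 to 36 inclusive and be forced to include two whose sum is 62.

15

Group the elements by complementary pair {x, 62−x}: {26,36}, {27,35}, {28,34}, …, giving 5 two-element pairs, the single value 31 (it cannot pair with itself since the integers are distinct), and 8 integers whose partner 62−x falls outside [18,36].
By pigeonhole, treating each of those 14 groups as a pigeonhole, one can pick one integer per group — 14 integers — with no two summing to 62.
The 15th integer lands in an occupied pair, forcing a sum of 62.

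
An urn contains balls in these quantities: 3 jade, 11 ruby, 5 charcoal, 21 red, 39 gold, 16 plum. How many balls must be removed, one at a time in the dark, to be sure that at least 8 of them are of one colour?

The 6 colours are the holes; the balls drawn are the pigeons.
To avoid 8 of any one colour, the worst case takes at most 7 of each colour, or every ball of a colour that has fewer than 7.
That gives 3 + 7 + 5 + 7 + 7 + 7 = 36 balls with no colour reaching 8.
The next ball forces some colour to 8, so 36 + 1 = 37.

37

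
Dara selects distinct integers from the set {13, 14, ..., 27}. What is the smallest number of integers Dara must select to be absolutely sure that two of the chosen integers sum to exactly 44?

Two chosen integers sum to 44 exactly when both halves of some pair {x, 44−x} with 17 ≤ x ≤ 44−x ≤ 27 are chosen — 5 such pairs.
The remaining 5 elements (those with no distinct partner in range) can never complete a 44-sum, so the worst case takes all of them and one from each pair: 5 + 5 = 10.
Pigeonhole: the 11th integer has to be the second member of some pair, so 10 + 1 = 11.

11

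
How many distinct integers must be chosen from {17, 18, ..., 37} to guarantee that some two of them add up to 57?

A set avoiding the sum 57 can contain at most one of each pair {x, 57−x}, plus the 3 elements whose complement lies outside the range.
The integers 17, …, 28 (12 of them) are such a set: any two sum to at least 17+18 = 35 and at most 27+28 = 55 < 57.
By pigeonhole, any 13th integer completes one of the 9 pairs, so 13 choices force a sum of 57.

13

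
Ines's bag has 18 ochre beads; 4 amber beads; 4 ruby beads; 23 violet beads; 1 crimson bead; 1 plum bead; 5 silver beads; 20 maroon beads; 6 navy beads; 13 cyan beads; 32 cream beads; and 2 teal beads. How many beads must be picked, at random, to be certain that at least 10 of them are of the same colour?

By the pigeonhole principle, the 12 colours are the holes; the beads drawn are the pigeons.
To avoid 10 of any one colour, the worst case takes at most 9 of each colour, or every bead of a colour that has fewer than 9.
That gives 9 + 4 + 4 + 9 + 1 + 1 + 5 + 9 + 6 + 9 + 9 + 2 = 68 beads with no colour reaching 10.
The next bead forces some colour to 10, so 68 + 1 = 69.

69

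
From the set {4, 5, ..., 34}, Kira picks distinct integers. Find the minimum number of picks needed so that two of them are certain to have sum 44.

A set avoiding the sum 44 can contain at most one of each pair {x, 44−x}, plus the 7 elements whose complement lies outside the range or equal to its own complement.
The integers 4, …, 22 (19 of them) are such a set: any two sum to at least 4+5 = 9 and at most 21+22 = 43 < 44.
Any 20th integer completes one of the 12 pairs, so 20 choices force a sum of 44.

20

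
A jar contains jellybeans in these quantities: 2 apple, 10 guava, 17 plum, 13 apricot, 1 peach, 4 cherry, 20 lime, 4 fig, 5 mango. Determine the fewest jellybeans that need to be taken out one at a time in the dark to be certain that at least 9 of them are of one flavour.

The 9 flavours are the holes; the jellybeans drawn are the pigeons.
To avoid 9 of any one flavour, the worst case takes at most 8 of each flavour, or every jellybean of a flavour that has fewer than 8.
That gives 2 + 8 + 8 + 8 + 1 + 4 + 8 + 4 + 5 = 48 jellybeans with no flavour reaching 9.
The next jellybean forces some flavour to 9, so 48 + 1 = 49.

49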